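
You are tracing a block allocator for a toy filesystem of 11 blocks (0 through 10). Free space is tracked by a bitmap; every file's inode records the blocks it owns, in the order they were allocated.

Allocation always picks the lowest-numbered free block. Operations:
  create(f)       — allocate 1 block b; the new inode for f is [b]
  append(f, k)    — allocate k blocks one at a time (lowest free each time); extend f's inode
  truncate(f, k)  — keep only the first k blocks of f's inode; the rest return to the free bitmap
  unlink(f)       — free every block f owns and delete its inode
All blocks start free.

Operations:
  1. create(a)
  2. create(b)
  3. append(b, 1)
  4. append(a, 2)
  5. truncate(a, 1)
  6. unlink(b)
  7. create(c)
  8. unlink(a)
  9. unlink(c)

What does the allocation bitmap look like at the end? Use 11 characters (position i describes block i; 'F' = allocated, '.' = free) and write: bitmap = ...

create(a): bitmap=F.......... | a=[0]
create(b): bitmap=FF......... | a=[0] b=[1]
append(b, 1): bitmap=FFF........ | a=[0] b=[1, 2]
append(a, 2): bitmap=FFFFF...... | a=[0, 3, 4] b=[1, 2]
truncate(a, 1): bitmap=FFF........ | a=[0] b=[1, 2]
unlink(b): bitmap=F.......... | a=[0]
create(c): bitmap=FF......... | a=[0] c=[1]
unlink(a): bitmap=.F......... | c=[1]
unlink(c): bitmap=........... | 

bitmap = ...........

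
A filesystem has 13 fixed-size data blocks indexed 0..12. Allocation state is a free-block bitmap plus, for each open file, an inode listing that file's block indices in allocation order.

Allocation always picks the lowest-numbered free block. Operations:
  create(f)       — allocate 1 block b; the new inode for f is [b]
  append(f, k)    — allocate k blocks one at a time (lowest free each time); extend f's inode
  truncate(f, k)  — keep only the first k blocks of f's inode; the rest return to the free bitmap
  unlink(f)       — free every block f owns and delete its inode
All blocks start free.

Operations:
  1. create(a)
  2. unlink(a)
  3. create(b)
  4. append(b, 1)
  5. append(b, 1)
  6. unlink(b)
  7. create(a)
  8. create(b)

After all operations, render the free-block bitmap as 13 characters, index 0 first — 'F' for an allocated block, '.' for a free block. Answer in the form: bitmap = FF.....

  1. create(a)  ⇒  F............  {a→[0]}
  2. unlink(a)  ⇒  .............  {}
  3. create(b)  ⇒  F............  {b→[0]}
  4. append(b, 1)  ⇒  FF...........  {b→[0, 1]}
  5. append(b, 1)  ⇒  FFF..........  {b→[0, 1, 2]}
  6. unlink(b)  ⇒  .............  {}
  7. create(a)  ⇒  F............  {a→[0]}
  8. create(b)  ⇒  FF...........  {a→[0]; b→[1]}

bitmap = FF...........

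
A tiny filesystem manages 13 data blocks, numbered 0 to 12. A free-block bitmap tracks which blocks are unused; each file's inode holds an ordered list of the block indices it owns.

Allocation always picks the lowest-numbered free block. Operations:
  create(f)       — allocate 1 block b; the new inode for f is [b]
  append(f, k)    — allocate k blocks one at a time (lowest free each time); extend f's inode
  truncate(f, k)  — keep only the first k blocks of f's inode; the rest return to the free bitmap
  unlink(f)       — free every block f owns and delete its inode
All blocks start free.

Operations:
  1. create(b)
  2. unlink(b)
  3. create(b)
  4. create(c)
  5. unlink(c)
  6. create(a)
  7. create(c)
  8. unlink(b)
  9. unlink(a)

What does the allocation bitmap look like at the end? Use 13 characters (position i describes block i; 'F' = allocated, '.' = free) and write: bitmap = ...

bitmap = ..F..........

  1. create(b)  ⇒  F............  {b→[0]}
  2. unlink(b)  ⇒  .............  {}
  3. create(b)  ⇒  F............  {b→[0]}
  4. create(c)  ⇒  FF...........  {b→[0]; c→[1]}
  5. unlink(c)  ⇒  F............  {b→[0]}
  6. create(a)  ⇒  FF...........  {a→[1]; b→[0]}
  7. create(c)  ⇒  FFF..........  {a→[1]; b→[0]; c→[2]}
  8. unlink(b)  ⇒  .FF..........  {a→[1]; c→[2]}
  9. unlink(a)  ⇒  ..F..........  {c→[2]}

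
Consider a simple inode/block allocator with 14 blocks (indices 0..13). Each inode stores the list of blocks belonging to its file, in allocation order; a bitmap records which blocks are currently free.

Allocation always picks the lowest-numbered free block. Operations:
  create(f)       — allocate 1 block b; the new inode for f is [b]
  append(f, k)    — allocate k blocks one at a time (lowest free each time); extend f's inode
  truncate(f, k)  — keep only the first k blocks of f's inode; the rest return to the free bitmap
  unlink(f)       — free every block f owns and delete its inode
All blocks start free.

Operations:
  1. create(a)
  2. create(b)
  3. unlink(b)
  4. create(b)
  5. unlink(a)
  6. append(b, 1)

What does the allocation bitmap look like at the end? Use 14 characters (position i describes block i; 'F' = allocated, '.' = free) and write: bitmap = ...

bitmap = FF............

  1. create(a)  ⇒  F.............  {a→[0]}
  2. create(b)  ⇒  FF............  {a→[0]; b→[1]}
  3. unlink(b)  ⇒  F.............  {a→[0]}
  4. create(b)  ⇒  FF............  {a→[0]; b→[1]}
  5. unlink(a)  ⇒  .F............  {b→[1]}
  6. append(b, 1)  ⇒  FF............  {b→[1, 0]}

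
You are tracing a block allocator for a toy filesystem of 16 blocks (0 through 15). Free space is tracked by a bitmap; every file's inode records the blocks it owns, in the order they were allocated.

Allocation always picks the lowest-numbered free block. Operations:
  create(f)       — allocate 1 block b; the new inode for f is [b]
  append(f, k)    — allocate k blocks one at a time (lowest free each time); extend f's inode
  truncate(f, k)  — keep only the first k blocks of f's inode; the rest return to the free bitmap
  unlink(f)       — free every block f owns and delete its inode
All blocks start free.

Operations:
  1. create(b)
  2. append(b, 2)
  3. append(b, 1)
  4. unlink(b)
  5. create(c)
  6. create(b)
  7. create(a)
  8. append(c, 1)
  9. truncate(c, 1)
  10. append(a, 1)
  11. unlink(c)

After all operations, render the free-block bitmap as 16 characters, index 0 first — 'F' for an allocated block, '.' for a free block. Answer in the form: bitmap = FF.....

bitmap = .FFF............

after create(b) → b:[0]  free=[F...............]
after append(b, 2) → b:[0, 1, 2]  free=[FFF.............]
after append(b, 1) → b:[0, 1, 2, 3]  free=[FFFF............]
after unlink(b) →   free=[................]
after create(c) → c:[0]  free=[F...............]
after create(b) → b:[1], c:[0]  free=[FF..............]
after create(a) → a:[2], b:[1], c:[0]  free=[FFF.............]
after append(c, 1) → a:[2], b:[1], c:[0, 3]  free=[FFFF............]
after truncate(c, 1) → a:[2], b:[1], c:[0]  free=[FFF.............]
after append(a, 1) → a:[2, 3], b:[1], c:[0]  free=[FFFF............]
after unlink(c) → a:[2, 3], b:[1]  free=[.FFF............]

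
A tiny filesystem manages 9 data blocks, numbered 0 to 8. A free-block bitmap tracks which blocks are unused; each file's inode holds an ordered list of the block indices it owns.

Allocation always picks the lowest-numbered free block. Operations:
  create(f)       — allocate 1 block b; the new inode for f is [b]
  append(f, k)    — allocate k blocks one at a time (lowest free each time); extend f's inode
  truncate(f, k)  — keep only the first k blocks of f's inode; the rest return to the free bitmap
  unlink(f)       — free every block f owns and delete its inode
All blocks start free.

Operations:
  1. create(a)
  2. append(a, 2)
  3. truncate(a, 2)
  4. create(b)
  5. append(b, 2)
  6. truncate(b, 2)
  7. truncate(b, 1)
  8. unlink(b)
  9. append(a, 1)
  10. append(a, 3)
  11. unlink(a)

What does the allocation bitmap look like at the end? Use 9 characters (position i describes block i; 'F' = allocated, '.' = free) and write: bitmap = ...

after create(a) → a:[0]  free=[F........]
after append(a, 2) → a:[0, 1, 2]  free=[FFF......]
after truncate(a, 2) → a:[0, 1]  free=[FF.......]
after create(b) → a:[0, 1], b:[2]  free=[FFF......]
after append(b, 2) → a:[0, 1], b:[2, 3, 4]  free=[FFFFF....]
after truncate(b, 2) → a:[0, 1], b:[2, 3]  free=[FFFF.....]
after truncate(b, 1) → a:[0, 1], b:[2]  free=[FFF......]
after unlink(b) → a:[0, 1]  free=[FF.......]
after append(a, 1) → a:[0, 1, 2]  free=[FFF......]
after append(a, 3) → a:[0, 1, 2, 3, 4, 5]  free=[FFFFFF...]
after unlink(a) →   free=[.........]

bitmap = .........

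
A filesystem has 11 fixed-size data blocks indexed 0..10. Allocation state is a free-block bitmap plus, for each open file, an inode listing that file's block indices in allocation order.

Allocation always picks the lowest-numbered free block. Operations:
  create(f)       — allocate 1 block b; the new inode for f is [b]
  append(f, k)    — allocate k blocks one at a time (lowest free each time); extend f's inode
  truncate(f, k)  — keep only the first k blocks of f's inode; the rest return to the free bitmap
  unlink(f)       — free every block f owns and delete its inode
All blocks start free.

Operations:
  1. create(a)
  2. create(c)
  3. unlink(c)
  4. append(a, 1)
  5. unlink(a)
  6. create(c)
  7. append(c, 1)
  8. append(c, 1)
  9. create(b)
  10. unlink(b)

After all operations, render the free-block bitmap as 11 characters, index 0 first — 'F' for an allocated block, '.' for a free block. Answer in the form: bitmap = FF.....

bitmap = FFF........

[1] create(a) — a=0 (map F..........)
[2] create(c) — a=0 c=1 (map FF.........)
[3] unlink(c) — a=0 (map F..........)
[4] append(a, 1) — a=0,1 (map FF.........)
[5] unlink(a) —  (map ...........)
[6] create(c) — c=0 (map F..........)
[7] append(c, 1) — c=0,1 (map FF.........)
[8] append(c, 1) — c=0,1,2 (map FFF........)
[9] create(b) — b=3 c=0,1,2 (map FFFF.......)
[10] unlink(b) — c=0,1,2 (map FFF........)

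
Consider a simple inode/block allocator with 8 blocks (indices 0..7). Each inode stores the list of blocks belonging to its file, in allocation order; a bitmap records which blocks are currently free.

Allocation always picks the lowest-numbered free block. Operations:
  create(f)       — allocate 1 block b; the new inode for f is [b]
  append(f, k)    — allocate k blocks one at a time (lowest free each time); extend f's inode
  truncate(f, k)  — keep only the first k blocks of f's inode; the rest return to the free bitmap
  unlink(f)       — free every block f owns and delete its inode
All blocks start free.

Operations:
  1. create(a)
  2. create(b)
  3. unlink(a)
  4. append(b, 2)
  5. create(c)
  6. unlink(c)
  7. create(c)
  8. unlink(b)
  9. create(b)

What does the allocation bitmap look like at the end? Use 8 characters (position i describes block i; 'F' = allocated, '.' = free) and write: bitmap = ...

bitmap = F..F....

  1. create(a)  ⇒  F.......  {a→[0]}
  2. create(b)  ⇒  FF......  {a→[0]; b→[1]}
  3. unlink(a)  ⇒  .F......  {b→[1]}
  4. append(b, 2)  ⇒  FFF.....  {b→[1, 0, 2]}
  5. create(c)  ⇒  FFFF....  {b→[1, 0, 2]; c→[3]}
  6. unlink(c)  ⇒  FFF.....  {b→[1, 0, 2]}
  7. create(c)  ⇒  FFFF....  {b→[1, 0, 2]; c→[3]}
  8. unlink(b)  ⇒  ...F....  {c→[3]}
  9. create(b)  ⇒  F..F....  {b→[0]; c→[3]}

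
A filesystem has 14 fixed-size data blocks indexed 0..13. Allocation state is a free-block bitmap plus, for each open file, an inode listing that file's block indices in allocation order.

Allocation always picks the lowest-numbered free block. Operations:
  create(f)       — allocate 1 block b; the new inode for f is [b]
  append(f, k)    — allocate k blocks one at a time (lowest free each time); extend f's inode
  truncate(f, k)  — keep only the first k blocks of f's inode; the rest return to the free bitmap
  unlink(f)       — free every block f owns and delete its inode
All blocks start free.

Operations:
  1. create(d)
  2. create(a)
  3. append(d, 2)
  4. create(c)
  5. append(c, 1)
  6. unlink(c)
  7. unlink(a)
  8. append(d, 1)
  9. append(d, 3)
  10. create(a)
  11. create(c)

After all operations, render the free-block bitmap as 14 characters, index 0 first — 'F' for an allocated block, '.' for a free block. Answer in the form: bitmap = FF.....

bitmap = FFFFFFFFF.....

after create(d) → d:[0]  free=[F.............]
after create(a) → a:[1], d:[0]  free=[FF............]
after append(d, 2) → a:[1], d:[0, 2, 3]  free=[FFFF..........]
after create(c) → a:[1], c:[4], d:[0, 2, 3]  free=[FFFFF.........]
after append(c, 1) → a:[1], c:[4, 5], d:[0, 2, 3]  free=[FFFFFF........]
after unlink(c) → a:[1], d:[0, 2, 3]  free=[FFFF..........]
after unlink(a) → d:[0, 2, 3]  free=[F.FF..........]
after append(d, 1) → d:[0, 2, 3, 1]  free=[FFFF..........]
after append(d, 3) → d:[0, 2, 3, 1, 4, 5, 6]  free=[FFFFFFF.......]
after create(a) → a:[7], d:[0, 2, 3, 1, 4, 5, 6]  free=[FFFFFFFF......]
after create(c) → a:[7], c:[8], d:[0, 2, 3, 1, 4, 5, 6]  free=[FFFFFFFFF.....]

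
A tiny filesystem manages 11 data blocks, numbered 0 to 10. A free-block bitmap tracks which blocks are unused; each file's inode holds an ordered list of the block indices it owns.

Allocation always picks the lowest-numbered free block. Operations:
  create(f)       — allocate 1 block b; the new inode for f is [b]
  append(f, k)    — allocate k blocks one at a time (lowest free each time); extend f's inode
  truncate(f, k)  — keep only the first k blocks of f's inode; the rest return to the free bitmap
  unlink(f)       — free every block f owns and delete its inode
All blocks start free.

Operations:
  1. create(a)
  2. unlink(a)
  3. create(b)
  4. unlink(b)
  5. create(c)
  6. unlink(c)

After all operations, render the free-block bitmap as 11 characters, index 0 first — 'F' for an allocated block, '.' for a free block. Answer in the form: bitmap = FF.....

[1] create(a) — a=0 (map F..........)
[2] unlink(a) —  (map ...........)
[3] create(b) — b=0 (map F..........)
[4] unlink(b) —  (map ...........)
[5] create(c) — c=0 (map F..........)
[6] unlink(c) —  (map ...........)

bitmap = ...........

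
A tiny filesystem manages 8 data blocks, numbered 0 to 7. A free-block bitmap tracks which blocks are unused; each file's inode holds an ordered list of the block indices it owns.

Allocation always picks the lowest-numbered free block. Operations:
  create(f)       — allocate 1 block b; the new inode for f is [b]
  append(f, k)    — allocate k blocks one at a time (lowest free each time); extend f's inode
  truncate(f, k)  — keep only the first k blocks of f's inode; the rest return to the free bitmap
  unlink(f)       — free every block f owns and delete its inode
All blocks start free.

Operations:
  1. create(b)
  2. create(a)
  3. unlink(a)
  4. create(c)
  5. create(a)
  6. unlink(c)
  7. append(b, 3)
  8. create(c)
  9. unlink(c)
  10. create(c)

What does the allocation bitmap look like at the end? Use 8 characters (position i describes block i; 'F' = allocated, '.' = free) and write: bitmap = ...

after create(b) → b:[0]  free=[F.......]
after create(a) → a:[1], b:[0]  free=[FF......]
after unlink(a) → b:[0]  free=[F.......]
after create(c) → b:[0], c:[1]  free=[FF......]
after create(a) → a:[2], b:[0], c:[1]  free=[FFF.....]
after unlink(c) → a:[2], b:[0]  free=[F.F.....]
after append(b, 3) → a:[2], b:[0, 1, 3, 4]  free=[FFFFF...]
after create(c) → a:[2], b:[0, 1, 3, 4], c:[5]  free=[FFFFFF..]
after unlink(c) → a:[2], b:[0, 1, 3, 4]  free=[FFFFF...]
after create(c) → a:[2], b:[0, 1, 3, 4], c:[5]  free=[FFFFFF..]

bitmap = FFFFFF..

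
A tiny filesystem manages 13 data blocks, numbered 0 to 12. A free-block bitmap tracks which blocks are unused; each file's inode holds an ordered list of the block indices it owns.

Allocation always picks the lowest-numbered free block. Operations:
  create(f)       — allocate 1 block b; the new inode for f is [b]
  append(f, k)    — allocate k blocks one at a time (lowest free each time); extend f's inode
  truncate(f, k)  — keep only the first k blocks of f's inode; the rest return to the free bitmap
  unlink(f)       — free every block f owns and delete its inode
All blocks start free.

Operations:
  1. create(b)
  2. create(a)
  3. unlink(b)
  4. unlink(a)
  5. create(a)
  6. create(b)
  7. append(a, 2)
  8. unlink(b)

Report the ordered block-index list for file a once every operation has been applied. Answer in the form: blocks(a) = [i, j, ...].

[1] create(b) — b=0 (map F............)
[2] create(a) — a=1 b=0 (map FF...........)
[3] unlink(b) — a=1 (map .F...........)
[4] unlink(a) —  (map .............)
[5] create(a) — a=0 (map F............)
[6] create(b) — a=0 b=1 (map FF...........)
[7] append(a, 2) — a=0,2,3 b=1 (map FFFF.........)
[8] unlink(b) — a=0,2,3 (map F.FF.........)

blocks(a) = [0, 2, 3]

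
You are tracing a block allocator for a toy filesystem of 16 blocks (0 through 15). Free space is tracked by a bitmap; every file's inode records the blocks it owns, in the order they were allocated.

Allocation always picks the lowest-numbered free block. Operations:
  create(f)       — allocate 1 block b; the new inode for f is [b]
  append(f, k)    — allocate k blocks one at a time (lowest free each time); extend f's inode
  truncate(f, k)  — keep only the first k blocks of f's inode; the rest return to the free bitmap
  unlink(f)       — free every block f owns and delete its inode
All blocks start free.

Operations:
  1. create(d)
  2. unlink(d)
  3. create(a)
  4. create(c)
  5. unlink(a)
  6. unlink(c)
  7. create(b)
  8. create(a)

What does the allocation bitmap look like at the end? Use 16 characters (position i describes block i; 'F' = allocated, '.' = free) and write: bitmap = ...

bitmap = FF..............

create(d): bitmap=F............... | d=[0]
unlink(d): bitmap=................ | 
create(a): bitmap=F............... | a=[0]
create(c): bitmap=FF.............. | a=[0] c=[1]
unlink(a): bitmap=.F.............. | c=[1]
unlink(c): bitmap=................ | 
create(b): bitmap=F............... | b=[0]
create(a): bitmap=FF.............. | a=[1] b=[0]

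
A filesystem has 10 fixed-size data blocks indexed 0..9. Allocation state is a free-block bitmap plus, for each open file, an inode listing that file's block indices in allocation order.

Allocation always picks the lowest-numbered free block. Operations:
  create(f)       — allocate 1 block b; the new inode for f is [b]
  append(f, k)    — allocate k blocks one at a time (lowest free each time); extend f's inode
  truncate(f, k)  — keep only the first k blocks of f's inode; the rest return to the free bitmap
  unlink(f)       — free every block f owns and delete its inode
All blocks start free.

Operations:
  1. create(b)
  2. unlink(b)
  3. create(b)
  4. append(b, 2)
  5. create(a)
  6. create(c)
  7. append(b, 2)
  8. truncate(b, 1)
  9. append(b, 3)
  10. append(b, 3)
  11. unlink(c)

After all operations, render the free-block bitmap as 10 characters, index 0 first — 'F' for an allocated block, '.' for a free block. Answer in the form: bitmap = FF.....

after create(b) → b:[0]  free=[F.........]
after unlink(b) →   free=[..........]
after create(b) → b:[0]  free=[F.........]
after append(b, 2) → b:[0, 1, 2]  free=[FFF.......]
after create(a) → a:[3], b:[0, 1, 2]  free=[FFFF......]
after create(c) → a:[3], b:[0, 1, 2], c:[4]  free=[FFFFF.....]
after append(b, 2) → a:[3], b:[0, 1, 2, 5, 6], c:[4]  free=[FFFFFFF...]
after truncate(b, 1) → a:[3], b:[0], c:[4]  free=[F..FF.....]
after append(b, 3) → a:[3], b:[0, 1, 2, 5], c:[4]  free=[FFFFFF....]
after append(b, 3) → a:[3], b:[0, 1, 2, 5, 6, 7, 8], c:[4]  free=[FFFFFFFFF.]
after unlink(c) → a:[3], b:[0, 1, 2, 5, 6, 7, 8]  free=[FFFF.FFFF.]

bitmap = FFFF.FFFF.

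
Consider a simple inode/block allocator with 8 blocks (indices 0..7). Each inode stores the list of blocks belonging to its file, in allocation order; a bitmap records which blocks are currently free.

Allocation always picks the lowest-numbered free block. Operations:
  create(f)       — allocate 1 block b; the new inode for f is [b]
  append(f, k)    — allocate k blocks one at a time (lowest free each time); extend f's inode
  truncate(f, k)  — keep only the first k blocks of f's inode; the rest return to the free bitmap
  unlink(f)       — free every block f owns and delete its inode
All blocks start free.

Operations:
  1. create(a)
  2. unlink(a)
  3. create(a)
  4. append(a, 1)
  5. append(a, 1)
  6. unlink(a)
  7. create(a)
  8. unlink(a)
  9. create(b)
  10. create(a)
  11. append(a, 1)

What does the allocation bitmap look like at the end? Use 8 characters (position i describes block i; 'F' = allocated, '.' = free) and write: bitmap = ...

bitmap = FFF.....

after create(a) → a:[0]  free=[F.......]
after unlink(a) →   free=[........]
after create(a) → a:[0]  free=[F.......]
after append(a, 1) → a:[0, 1]  free=[FF......]
after append(a, 1) → a:[0, 1, 2]  free=[FFF.....]
after unlink(a) →   free=[........]
after create(a) → a:[0]  free=[F.......]
after unlink(a) →   free=[........]
after create(b) → b:[0]  free=[F.......]
after create(a) → a:[1], b:[0]  free=[FF......]
after append(a, 1) → a:[1, 2], b:[0]  free=[FFF.....]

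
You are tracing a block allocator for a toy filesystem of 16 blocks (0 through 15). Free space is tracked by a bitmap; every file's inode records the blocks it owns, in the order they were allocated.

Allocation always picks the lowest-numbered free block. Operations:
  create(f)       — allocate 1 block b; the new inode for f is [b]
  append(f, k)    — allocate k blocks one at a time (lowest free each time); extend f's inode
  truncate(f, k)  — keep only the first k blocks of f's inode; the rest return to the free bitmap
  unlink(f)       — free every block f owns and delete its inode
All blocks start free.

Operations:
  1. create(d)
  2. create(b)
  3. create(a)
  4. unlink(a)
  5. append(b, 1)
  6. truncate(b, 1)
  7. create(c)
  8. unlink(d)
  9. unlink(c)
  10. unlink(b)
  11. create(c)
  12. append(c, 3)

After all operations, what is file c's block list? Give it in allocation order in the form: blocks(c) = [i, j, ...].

create(d): bitmap=F............... | d=[0]
create(b): bitmap=FF.............. | b=[1] d=[0]
create(a): bitmap=FFF............. | a=[2] b=[1] d=[0]
unlink(a): bitmap=FF.............. | b=[1] d=[0]
append(b, 1): bitmap=FFF............. | b=[1, 2] d=[0]
truncate(b, 1): bitmap=FF.............. | b=[1] d=[0]
create(c): bitmap=FFF............. | b=[1] c=[2] d=[0]
unlink(d): bitmap=.FF............. | b=[1] c=[2]
unlink(c): bitmap=.F.............. | b=[1]
unlink(b): bitmap=................ | 
create(c): bitmap=F............... | c=[0]
append(c, 3): bitmap=FFFF............ | c=[0, 1, 2, 3]

blocks(c) = [0, 1, 2, 3]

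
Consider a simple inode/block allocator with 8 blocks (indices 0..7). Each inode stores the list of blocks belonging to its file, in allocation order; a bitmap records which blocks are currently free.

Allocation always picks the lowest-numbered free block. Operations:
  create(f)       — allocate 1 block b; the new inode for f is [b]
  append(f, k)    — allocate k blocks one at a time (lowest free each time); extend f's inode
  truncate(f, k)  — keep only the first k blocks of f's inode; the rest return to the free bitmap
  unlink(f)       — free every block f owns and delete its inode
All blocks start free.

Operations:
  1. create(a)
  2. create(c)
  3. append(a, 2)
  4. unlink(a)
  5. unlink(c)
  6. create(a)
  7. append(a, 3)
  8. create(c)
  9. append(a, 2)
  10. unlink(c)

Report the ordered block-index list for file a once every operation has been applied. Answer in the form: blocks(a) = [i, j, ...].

blocks(a) = [0, 1, 2, 3, 5, 6]

  1. create(a)  ⇒  F.......  {a→[0]}
  2. create(c)  ⇒  FF......  {a→[0]; c→[1]}
  3. append(a, 2)  ⇒  FFFF....  {a→[0, 2, 3]; c→[1]}
  4. unlink(a)  ⇒  .F......  {c→[1]}
  5. unlink(c)  ⇒  ........  {}
  6. create(a)  ⇒  F.......  {a→[0]}
  7. append(a, 3)  ⇒  FFFF....  {a→[0, 1, 2, 3]}
  8. create(c)  ⇒  FFFFF...  {a→[0, 1, 2, 3]; c→[4]}
  9. append(a, 2)  ⇒  FFFFFFF.  {a→[0, 1, 2, 3, 5, 6]; c→[4]}
  10. unlink(c)  ⇒  FFFF.FF.  {a→[0, 1, 2, 3, 5, 6]}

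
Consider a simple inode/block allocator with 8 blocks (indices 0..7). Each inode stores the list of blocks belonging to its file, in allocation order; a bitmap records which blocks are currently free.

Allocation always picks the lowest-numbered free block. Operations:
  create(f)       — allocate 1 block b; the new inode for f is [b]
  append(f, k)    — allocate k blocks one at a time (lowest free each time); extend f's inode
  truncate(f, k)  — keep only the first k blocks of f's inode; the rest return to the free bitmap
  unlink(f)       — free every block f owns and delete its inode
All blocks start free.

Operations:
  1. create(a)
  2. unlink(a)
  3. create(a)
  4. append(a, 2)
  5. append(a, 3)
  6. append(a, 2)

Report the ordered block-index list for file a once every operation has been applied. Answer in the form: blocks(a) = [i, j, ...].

blocks(a) = [0, 1, 2, 3, 4, 5, 6, 7]

[1] create(a) — a=0 (map F.......)
[2] unlink(a) —  (map ........)
[3] create(a) — a=0 (map F.......)
[4] append(a, 2) — a=0,1,2 (map FFF.....)
[5] append(a, 3) — a=0,1,2,3,4,5 (map FFFFFF..)
[6] append(a, 2) — a=0,1,2,3,4,5,6,7 (map FFFFFFFF)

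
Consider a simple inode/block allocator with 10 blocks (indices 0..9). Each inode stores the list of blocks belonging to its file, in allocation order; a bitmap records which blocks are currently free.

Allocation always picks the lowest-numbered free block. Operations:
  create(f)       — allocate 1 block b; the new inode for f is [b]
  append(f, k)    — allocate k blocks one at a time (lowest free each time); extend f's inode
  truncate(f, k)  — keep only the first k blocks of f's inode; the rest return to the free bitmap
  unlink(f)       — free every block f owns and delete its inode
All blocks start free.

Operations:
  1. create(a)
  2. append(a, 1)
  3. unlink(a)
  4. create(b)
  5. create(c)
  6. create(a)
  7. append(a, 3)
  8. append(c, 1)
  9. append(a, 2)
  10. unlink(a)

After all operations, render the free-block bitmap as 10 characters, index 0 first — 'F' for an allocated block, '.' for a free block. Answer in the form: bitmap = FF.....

create(a): bitmap=F......... | a=[0]
append(a, 1): bitmap=FF........ | a=[0, 1]
unlink(a): bitmap=.......... | 
create(b): bitmap=F......... | b=[0]
create(c): bitmap=FF........ | b=[0] c=[1]
create(a): bitmap=FFF....... | a=[2] b=[0] c=[1]
append(a, 3): bitmap=FFFFFF.... | a=[2, 3, 4, 5] b=[0] c=[1]
append(c, 1): bitmap=FFFFFFF... | a=[2, 3, 4, 5] b=[0] c=[1, 6]
append(a, 2): bitmap=FFFFFFFFF. | a=[2, 3, 4, 5, 7, 8] b=[0] c=[1, 6]
unlink(a): bitmap=FF....F... | b=[0] c=[1, 6]

bitmap = FF....F...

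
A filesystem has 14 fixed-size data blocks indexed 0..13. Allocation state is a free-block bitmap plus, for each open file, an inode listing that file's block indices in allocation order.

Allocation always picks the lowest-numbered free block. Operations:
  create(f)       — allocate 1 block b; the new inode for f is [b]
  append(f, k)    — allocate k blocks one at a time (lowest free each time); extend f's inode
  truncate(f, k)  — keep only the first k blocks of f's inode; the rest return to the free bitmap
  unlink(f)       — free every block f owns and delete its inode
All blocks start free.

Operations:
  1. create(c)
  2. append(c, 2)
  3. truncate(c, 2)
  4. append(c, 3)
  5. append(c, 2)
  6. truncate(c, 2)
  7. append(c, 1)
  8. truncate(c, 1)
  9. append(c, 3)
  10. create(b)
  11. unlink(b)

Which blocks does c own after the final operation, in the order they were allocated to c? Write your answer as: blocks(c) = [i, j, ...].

create(c): bitmap=F............. | c=[0]
append(c, 2): bitmap=FFF........... | c=[0, 1, 2]
truncate(c, 2): bitmap=FF............ | c=[0, 1]
append(c, 3): bitmap=FFFFF......... | c=[0, 1, 2, 3, 4]
append(c, 2): bitmap=FFFFFFF....... | c=[0, 1, 2, 3, 4, 5, 6]
truncate(c, 2): bitmap=FF............ | c=[0, 1]
append(c, 1): bitmap=FFF........... | c=[0, 1, 2]
truncate(c, 1): bitmap=F............. | c=[0]
append(c, 3): bitmap=FFFF.......... | c=[0, 1, 2, 3]
create(b): bitmap=FFFFF......... | b=[4] c=[0, 1, 2, 3]
unlink(b): bitmap=FFFF.......... | c=[0, 1, 2, 3]

blocks(c) = [0, 1, 2, 3]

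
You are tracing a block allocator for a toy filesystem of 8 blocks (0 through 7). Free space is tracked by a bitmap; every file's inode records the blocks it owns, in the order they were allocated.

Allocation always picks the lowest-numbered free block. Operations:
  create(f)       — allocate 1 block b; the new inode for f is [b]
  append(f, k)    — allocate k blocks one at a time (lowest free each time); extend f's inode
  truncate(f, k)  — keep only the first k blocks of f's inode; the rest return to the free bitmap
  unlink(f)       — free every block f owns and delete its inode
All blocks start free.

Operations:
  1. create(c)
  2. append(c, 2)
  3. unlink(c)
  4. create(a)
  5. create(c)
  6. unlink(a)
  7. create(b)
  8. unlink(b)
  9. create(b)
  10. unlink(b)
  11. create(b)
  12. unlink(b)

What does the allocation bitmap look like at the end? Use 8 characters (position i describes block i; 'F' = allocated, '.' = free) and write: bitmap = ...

[1] create(c) — c=0 (map F.......)
[2] append(c, 2) — c=0,1,2 (map FFF.....)
[3] unlink(c) —  (map ........)
[4] create(a) — a=0 (map F.......)
[5] create(c) — a=0 c=1 (map FF......)
[6] unlink(a) — c=1 (map .F......)
[7] create(b) — b=0 c=1 (map FF......)
[8] unlink(b) — c=1 (map .F......)
[9] create(b) — b=0 c=1 (map FF......)
[10] unlink(b) — c=1 (map .F......)
[11] create(b) — b=0 c=1 (map FF......)
[12] unlink(b) — c=1 (map .F......)

bitmap = .F......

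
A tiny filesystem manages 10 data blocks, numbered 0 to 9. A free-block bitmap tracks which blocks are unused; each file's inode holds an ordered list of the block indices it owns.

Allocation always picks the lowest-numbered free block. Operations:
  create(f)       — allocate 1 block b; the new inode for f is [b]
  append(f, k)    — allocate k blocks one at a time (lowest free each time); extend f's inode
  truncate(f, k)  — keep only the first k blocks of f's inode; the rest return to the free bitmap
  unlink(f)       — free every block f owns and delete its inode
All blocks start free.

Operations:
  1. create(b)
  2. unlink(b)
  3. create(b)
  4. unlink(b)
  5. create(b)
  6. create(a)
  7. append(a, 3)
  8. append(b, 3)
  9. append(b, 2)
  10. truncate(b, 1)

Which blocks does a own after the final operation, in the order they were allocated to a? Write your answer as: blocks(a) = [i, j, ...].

blocks(a) = [1, 2, 3, 4]

create(b): bitmap=F......... | b=[0]
unlink(b): bitmap=.......... | 
create(b): bitmap=F......... | b=[0]
unlink(b): bitmap=.......... | 
create(b): bitmap=F......... | b=[0]
create(a): bitmap=FF........ | a=[1] b=[0]
append(a, 3): bitmap=FFFFF..... | a=[1, 2, 3, 4] b=[0]
append(b, 3): bitmap=FFFFFFFF.. | a=[1, 2, 3, 4] b=[0, 5, 6, 7]
append(b, 2): bitmap=FFFFFFFFFF | a=[1, 2, 3, 4] b=[0, 5, 6, 7, 8, 9]
truncate(b, 1): bitmap=FFFFF..... | a=[1, 2, 3, 4] b=[0]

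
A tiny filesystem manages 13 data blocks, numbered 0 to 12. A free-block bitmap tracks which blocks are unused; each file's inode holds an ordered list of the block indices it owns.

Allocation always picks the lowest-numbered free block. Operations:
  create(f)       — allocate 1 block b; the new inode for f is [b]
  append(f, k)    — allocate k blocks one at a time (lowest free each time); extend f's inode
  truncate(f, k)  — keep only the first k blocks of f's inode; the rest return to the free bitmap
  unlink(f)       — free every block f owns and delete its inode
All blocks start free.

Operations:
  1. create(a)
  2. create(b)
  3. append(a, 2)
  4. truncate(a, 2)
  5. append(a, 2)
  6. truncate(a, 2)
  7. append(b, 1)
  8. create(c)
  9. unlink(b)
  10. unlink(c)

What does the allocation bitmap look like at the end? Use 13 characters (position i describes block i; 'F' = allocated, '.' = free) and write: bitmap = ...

bitmap = F.F..........

after create(a) → a:[0]  free=[F............]
after create(b) → a:[0], b:[1]  free=[FF...........]
after append(a, 2) → a:[0, 2, 3], b:[1]  free=[FFFF.........]
after truncate(a, 2) → a:[0, 2], b:[1]  free=[FFF..........]
after append(a, 2) → a:[0, 2, 3, 4], b:[1]  free=[FFFFF........]
after truncate(a, 2) → a:[0, 2], b:[1]  free=[FFF..........]
after append(b, 1) → a:[0, 2], b:[1, 3]  free=[FFFF.........]
after create(c) → a:[0, 2], b:[1, 3], c:[4]  free=[FFFFF........]
after unlink(b) → a:[0, 2], c:[4]  free=[F.F.F........]
after unlink(c) → a:[0, 2]  free=[F.F..........]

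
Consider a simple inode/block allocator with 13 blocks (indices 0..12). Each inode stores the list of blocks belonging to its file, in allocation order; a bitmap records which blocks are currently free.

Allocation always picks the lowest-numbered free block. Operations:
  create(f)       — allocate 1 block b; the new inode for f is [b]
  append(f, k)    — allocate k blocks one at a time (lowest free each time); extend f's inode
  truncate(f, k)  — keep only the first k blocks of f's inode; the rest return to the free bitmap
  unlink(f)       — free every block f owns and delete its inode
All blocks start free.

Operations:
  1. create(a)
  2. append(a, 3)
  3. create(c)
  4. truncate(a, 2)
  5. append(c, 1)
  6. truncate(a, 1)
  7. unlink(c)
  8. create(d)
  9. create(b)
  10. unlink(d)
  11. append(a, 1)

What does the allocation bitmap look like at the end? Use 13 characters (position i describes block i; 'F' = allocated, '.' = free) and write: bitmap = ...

[1] create(a) — a=0 (map F............)
[2] append(a, 3) — a=0,1,2,3 (map FFFF.........)
[3] create(c) — a=0,1,2,3 c=4 (map FFFFF........)
[4] truncate(a, 2) — a=0,1 c=4 (map FF..F........)
[5] append(c, 1) — a=0,1 c=4,2 (map FFF.F........)
[6] truncate(a, 1) — a=0 c=4,2 (map F.F.F........)
[7] unlink(c) — a=0 (map F............)
[8] create(d) — a=0 d=1 (map FF...........)
[9] create(b) — a=0 b=2 d=1 (map FFF..........)
[10] unlink(d) — a=0 b=2 (map F.F..........)
[11] append(a, 1) — a=0,1 b=2 (map FFF..........)

bitmap = FFF..........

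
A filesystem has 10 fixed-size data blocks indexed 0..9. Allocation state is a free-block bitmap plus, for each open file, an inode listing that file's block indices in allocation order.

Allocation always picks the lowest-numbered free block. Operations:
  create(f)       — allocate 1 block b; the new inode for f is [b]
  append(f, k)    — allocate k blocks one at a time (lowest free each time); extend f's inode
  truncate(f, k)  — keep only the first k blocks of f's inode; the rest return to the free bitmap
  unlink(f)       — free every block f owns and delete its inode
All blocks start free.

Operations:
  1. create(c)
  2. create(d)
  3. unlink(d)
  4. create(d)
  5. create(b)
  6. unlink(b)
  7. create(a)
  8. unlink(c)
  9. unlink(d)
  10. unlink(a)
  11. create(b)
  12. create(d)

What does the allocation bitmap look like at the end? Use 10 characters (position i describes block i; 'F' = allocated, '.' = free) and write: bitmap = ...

bitmap = FF........

[1] create(c) — c=0 (map F.........)
[2] create(d) — c=0 d=1 (map FF........)
[3] unlink(d) — c=0 (map F.........)
[4] create(d) — c=0 d=1 (map FF........)
[5] create(b) — b=2 c=0 d=1 (map FFF.......)
[6] unlink(b) — c=0 d=1 (map FF........)
[7] create(a) — a=2 c=0 d=1 (map FFF.......)
[8] unlink(c) — a=2 d=1 (map .FF.......)
[9] unlink(d) — a=2 (map ..F.......)
[10] unlink(a) —  (map ..........)
[11] create(b) — b=0 (map F.........)
[12] create(d) — b=0 d=1 (map FF........)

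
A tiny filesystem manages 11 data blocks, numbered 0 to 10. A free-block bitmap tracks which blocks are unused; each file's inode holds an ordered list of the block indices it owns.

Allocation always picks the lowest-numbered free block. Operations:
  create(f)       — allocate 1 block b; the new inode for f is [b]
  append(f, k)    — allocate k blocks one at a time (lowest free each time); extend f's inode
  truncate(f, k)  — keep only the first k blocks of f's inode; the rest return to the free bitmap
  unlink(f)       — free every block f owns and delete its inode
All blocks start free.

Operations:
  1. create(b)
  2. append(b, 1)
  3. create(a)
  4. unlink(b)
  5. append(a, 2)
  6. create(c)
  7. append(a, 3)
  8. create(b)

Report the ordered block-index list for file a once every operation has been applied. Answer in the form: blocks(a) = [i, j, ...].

[1] create(b) — b=0 (map F..........)
[2] append(b, 1) — b=0,1 (map FF.........)
[3] create(a) — a=2 b=0,1 (map FFF........)
[4] unlink(b) — a=2 (map ..F........)
[5] append(a, 2) — a=2,0,1 (map FFF........)
[6] create(c) — a=2,0,1 c=3 (map FFFF.......)
[7] append(a, 3) — a=2,0,1,4,5,6 c=3 (map FFFFFFF....)
[8] create(b) — a=2,0,1,4,5,6 b=7 c=3 (map FFFFFFFF...)

blocks(a) = [2, 0, 1, 4, 5, 6]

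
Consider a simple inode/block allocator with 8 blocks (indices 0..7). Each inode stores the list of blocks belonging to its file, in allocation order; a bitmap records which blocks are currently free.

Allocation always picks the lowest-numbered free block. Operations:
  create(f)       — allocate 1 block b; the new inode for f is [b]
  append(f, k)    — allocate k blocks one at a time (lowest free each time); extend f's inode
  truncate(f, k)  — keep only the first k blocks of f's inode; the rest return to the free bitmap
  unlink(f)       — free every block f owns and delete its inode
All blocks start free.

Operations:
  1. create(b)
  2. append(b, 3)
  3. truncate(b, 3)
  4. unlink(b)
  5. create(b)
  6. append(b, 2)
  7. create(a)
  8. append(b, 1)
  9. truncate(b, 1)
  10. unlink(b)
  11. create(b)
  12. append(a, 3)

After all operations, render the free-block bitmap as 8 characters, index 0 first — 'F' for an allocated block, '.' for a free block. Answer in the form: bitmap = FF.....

  1. create(b)  ⇒  F.......  {b→[0]}
  2. append(b, 3)  ⇒  FFFF....  {b→[0, 1, 2, 3]}
  3. truncate(b, 3)  ⇒  FFF.....  {b→[0, 1, 2]}
  4. unlink(b)  ⇒  ........  {}
  5. create(b)  ⇒  F.......  {b→[0]}
  6. append(b, 2)  ⇒  FFF.....  {b→[0, 1, 2]}
  7. create(a)  ⇒  FFFF....  {a→[3]; b→[0, 1, 2]}
  8. append(b, 1)  ⇒  FFFFF...  {a→[3]; b→[0, 1, 2, 4]}
  9. truncate(b, 1)  ⇒  F..F....  {a→[3]; b→[0]}
  10. unlink(b)  ⇒  ...F....  {a→[3]}
  11. create(b)  ⇒  F..F....  {a→[3]; b→[0]}
  12. append(a, 3)  ⇒  FFFFF...  {a→[3, 1, 2, 4]; b→[0]}

bitmap = FFFFF...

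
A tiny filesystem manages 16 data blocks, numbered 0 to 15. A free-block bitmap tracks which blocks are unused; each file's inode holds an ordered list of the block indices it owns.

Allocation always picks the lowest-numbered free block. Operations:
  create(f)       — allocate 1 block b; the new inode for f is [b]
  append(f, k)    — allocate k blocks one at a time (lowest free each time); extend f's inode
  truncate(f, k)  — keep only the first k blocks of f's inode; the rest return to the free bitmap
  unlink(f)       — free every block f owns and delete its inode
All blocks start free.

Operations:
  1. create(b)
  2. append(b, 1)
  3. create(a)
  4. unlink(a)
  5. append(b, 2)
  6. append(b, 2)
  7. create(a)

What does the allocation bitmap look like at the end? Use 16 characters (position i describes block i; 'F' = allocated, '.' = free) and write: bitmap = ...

[1] create(b) — b=0 (map F...............)
[2] append(b, 1) — b=0,1 (map FF..............)
[3] create(a) — a=2 b=0,1 (map FFF.............)
[4] unlink(a) — b=0,1 (map FF..............)
[5] append(b, 2) — b=0,1,2,3 (map FFFF............)
[6] append(b, 2) — b=0,1,2,3,4,5 (map FFFFFF..........)
[7] create(a) — a=6 b=0,1,2,3,4,5 (map FFFFFFF.........)

bitmap = FFFFFFF.........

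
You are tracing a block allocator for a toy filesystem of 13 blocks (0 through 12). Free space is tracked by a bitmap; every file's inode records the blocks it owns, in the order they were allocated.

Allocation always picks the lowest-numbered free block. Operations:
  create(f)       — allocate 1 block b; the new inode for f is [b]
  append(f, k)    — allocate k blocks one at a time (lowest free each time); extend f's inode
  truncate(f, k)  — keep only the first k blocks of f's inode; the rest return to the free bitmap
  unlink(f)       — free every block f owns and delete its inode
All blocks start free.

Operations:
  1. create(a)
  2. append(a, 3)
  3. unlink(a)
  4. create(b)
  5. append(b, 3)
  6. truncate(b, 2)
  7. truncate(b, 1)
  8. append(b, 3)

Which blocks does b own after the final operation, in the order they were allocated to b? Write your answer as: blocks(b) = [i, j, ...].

blocks(b) = [0, 1, 2, 3]

  1. create(a)  ⇒  F............  {a→[0]}
  2. append(a, 3)  ⇒  FFFF.........  {a→[0, 1, 2, 3]}
  3. unlink(a)  ⇒  .............  {}
  4. create(b)  ⇒  F............  {b→[0]}
  5. append(b, 3)  ⇒  FFFF.........  {b→[0, 1, 2, 3]}
  6. truncate(b, 2)  ⇒  FF...........  {b→[0, 1]}
  7. truncate(b, 1)  ⇒  F............  {b→[0]}
  8. append(b, 3)  ⇒  FFFF.........  {b→[0, 1, 2, 3]}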